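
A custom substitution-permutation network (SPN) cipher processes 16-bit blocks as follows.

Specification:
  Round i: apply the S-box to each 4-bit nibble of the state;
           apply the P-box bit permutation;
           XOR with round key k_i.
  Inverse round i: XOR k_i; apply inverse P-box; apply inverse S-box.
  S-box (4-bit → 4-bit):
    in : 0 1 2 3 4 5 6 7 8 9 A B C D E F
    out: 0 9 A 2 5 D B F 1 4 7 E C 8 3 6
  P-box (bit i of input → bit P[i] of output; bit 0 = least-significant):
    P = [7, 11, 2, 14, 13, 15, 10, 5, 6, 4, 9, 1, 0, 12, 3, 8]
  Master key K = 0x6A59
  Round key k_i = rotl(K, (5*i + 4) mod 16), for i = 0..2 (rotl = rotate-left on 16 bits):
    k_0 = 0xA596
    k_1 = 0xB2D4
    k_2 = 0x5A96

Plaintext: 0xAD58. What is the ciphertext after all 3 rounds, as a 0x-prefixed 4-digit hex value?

s_0 = plaintext = 0xAD58
s_1 = Round(s_0, k_0) = 0x913D
s_2 = Round(s_1, k_1) = 0x729E
s_3 = Round(s_2, k_2) = 0x470D

0x470D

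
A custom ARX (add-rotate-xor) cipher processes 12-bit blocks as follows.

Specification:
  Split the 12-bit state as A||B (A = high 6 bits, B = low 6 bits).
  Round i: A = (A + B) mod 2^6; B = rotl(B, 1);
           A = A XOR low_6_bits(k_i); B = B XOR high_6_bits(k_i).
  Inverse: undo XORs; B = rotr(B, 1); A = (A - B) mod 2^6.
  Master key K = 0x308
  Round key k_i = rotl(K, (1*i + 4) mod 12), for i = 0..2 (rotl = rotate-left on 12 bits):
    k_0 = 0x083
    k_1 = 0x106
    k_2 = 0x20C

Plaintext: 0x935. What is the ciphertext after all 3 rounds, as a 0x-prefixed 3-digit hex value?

0x426

s_0 = plaintext = 0x935
s_1 = Round(s_0, k_0) = 0x6A9
s_2 = Round(s_1, k_1) = 0x157
s_3 = Round(s_2, k_2) = 0x426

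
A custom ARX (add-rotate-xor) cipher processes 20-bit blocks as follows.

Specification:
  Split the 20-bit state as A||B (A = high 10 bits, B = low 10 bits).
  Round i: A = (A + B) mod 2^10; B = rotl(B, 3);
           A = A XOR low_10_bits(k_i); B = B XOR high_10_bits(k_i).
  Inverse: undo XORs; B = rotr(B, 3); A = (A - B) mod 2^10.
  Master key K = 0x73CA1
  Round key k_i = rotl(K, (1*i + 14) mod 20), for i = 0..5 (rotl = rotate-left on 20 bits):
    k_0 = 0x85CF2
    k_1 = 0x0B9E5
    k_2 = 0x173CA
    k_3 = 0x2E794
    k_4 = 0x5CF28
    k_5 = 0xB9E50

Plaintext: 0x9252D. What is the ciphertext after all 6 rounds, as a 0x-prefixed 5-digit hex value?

0x8641B

s_0 = plaintext = 0x9252D
s_1 = Round(s_0, k_0) = 0xE137D
s_2 = Round(s_1, k_1) = 0xB93C0
s_3 = Round(s_2, k_2) = 0x5BA5B
s_4 = Round(s_3, k_3) = 0x17665
s_5 = Round(s_4, k_4) = 0x7AA5F
s_6 = Round(s_5, k_5) = 0x8641B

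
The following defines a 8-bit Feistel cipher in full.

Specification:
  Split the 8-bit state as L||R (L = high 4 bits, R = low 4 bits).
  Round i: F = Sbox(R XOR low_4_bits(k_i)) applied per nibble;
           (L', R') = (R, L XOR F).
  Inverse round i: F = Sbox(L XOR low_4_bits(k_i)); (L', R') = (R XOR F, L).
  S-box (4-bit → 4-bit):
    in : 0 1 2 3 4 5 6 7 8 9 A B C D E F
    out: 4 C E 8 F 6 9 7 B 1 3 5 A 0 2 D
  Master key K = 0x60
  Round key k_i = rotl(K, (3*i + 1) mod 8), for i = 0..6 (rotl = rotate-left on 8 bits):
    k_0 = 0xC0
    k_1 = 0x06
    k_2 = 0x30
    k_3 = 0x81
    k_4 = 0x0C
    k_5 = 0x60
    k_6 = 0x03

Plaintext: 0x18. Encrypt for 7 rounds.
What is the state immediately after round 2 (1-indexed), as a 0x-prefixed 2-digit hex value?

s_0 = plaintext = 0x18
s_1 = Round(s_0, k_0) = 0x8A
s_2 = Round(s_1, k_1) = 0xA2
s_3 = Round(s_2, k_2) = 0x24
s_4 = Round(s_3, k_3) = 0x44
s_5 = Round(s_4, k_4) = 0x4F
s_6 = Round(s_5, k_5) = 0xF9
s_7 = Round(s_6, k_6) = 0x9C

0xA2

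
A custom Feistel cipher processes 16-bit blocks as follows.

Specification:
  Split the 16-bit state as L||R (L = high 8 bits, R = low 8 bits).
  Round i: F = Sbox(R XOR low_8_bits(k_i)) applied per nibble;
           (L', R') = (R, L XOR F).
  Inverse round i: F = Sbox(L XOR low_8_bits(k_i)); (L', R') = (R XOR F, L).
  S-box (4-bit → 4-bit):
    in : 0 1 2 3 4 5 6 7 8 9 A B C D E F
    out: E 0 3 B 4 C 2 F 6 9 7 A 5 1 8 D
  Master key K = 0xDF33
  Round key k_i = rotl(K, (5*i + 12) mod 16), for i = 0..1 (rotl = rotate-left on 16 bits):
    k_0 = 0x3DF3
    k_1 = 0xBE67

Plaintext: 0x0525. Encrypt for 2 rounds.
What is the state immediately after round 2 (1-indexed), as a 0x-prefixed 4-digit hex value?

0x17DB

s_0 = plaintext = 0x0525
s_1 = Round(s_0, k_0) = 0x2517
s_2 = Round(s_1, k_1) = 0x17DB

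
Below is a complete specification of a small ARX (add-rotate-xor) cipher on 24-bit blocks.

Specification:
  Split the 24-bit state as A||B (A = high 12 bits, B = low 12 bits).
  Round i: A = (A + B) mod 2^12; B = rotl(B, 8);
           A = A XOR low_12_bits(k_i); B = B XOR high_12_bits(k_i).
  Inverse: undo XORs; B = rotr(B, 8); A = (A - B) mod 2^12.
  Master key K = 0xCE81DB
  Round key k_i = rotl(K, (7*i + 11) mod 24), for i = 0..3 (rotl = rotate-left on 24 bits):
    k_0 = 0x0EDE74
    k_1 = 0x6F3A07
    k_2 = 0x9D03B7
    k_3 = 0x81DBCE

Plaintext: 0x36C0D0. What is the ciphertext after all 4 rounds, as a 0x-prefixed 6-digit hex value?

0xB94756

s_0 = plaintext = 0x36C0D0
s_1 = Round(s_0, k_0) = 0xA480E0
s_2 = Round(s_1, k_1) = 0x12F6FD
s_3 = Round(s_2, k_2) = 0xB9B4BF
s_4 = Round(s_3, k_3) = 0xB94756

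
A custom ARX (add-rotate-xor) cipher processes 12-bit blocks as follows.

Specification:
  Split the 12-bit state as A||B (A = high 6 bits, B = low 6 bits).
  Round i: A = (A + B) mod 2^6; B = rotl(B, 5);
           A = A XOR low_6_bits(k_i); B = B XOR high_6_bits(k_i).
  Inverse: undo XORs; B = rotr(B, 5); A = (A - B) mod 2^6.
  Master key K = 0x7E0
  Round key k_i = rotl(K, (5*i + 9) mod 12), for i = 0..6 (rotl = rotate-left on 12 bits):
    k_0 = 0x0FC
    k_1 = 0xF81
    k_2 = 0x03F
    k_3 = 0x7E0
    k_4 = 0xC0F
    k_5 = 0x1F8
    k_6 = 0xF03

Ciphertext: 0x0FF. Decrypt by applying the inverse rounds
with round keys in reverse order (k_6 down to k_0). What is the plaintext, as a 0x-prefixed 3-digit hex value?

0x553

s_0 = ciphertext = 0x0FF
s_1 = InvRound(s_0, k_6) = 0xE86
s_2 = InvRound(s_1, k_5) = 0x002
s_3 = InvRound(s_2, k_4) = 0xAA5
s_4 = InvRound(s_3, k_3) = 0x575
s_5 = InvRound(s_4, k_2) = 0xFEB
s_6 = InvRound(s_5, k_1) = 0x52A
s_7 = InvRound(s_6, k_0) = 0x553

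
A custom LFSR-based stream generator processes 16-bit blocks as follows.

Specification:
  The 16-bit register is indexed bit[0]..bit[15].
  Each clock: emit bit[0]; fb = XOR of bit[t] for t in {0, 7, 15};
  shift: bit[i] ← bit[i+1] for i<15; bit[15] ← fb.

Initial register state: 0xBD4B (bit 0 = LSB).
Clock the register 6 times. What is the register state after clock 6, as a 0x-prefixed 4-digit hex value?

0x42F5

reg_0 = 0xBD4B
clock 1: out=1, reg = 0x5EA5
clock 2: out=1, reg = 0x2F52
clock 3: out=0, reg = 0x17A9
clock 4: out=1, reg = 0x0BD4
clock 5: out=0, reg = 0x85EA
clock 6: out=0, reg = 0x42F5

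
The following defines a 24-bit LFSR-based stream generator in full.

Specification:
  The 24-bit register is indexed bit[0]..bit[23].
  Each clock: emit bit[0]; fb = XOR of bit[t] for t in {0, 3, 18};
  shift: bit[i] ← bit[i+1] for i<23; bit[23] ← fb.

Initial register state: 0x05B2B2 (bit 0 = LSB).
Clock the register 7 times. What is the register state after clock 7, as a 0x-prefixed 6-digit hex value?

reg_0 = 0x05B2B2
clock 1: out=0, reg = 0x82D959
clock 2: out=1, reg = 0x416CAC
clock 3: out=0, reg = 0xA0B656
clock 4: out=0, reg = 0x505B2B
clock 5: out=1, reg = 0x282D95
clock 6: out=1, reg = 0x9416CA
clock 7: out=0, reg = 0x4A0B65

0x4A0B65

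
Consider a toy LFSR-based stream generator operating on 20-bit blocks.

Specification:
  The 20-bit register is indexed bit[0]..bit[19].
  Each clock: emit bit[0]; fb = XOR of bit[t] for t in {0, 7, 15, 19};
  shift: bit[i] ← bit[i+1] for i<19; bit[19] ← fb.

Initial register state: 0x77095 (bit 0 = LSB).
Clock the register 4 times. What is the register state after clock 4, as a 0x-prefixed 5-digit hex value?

0x67709

reg_0 = 0x77095
clock 1: out=1, reg = 0x3B84A
clock 2: out=0, reg = 0x9DC25
clock 3: out=1, reg = 0xCEE12
clock 4: out=0, reg = 0x67709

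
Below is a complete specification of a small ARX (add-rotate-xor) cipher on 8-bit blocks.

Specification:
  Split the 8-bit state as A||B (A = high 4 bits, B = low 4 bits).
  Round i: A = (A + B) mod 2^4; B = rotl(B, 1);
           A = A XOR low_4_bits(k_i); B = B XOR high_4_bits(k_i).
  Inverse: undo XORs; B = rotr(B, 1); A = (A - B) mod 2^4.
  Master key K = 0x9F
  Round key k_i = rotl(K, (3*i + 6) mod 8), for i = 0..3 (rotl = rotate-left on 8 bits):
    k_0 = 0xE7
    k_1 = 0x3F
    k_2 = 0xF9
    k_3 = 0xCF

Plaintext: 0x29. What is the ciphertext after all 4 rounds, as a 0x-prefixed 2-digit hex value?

0xA1

s_0 = plaintext = 0x29
s_1 = Round(s_0, k_0) = 0xCD
s_2 = Round(s_1, k_1) = 0x68
s_3 = Round(s_2, k_2) = 0x7E
s_4 = Round(s_3, k_3) = 0xA1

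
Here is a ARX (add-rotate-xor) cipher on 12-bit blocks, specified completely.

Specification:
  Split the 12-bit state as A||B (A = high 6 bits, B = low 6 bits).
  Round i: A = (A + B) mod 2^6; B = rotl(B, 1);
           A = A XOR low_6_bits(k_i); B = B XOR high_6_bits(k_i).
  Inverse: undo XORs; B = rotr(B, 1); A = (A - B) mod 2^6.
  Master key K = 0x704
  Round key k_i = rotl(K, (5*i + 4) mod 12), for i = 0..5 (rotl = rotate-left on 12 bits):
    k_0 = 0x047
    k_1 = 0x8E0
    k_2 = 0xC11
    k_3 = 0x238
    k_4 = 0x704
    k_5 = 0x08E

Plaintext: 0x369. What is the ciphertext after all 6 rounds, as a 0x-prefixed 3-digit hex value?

0x9ED

s_0 = plaintext = 0x369
s_1 = Round(s_0, k_0) = 0xC52
s_2 = Round(s_1, k_1) = 0x8C7
s_3 = Round(s_2, k_2) = 0xEFE
s_4 = Round(s_3, k_3) = 0x075
s_5 = Round(s_4, k_4) = 0xCB7
s_6 = Round(s_5, k_5) = 0x9ED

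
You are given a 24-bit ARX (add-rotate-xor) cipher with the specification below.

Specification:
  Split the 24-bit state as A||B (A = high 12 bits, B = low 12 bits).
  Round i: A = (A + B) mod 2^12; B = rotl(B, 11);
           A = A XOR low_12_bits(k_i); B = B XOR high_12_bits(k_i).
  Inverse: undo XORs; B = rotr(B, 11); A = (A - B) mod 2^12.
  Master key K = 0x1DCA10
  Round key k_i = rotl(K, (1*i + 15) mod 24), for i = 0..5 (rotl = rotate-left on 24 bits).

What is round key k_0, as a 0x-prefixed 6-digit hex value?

0x080EE5

K = 0x1DCA10
k_0 = rotl(K, (1*0+15) mod 24) = rotl(K, 15) = 0x080EE5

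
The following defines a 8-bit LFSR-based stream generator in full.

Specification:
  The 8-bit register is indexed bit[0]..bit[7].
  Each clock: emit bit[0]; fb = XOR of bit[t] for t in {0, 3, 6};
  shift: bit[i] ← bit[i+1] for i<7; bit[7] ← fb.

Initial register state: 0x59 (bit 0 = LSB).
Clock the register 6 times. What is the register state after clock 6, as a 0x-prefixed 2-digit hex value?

reg_0 = 0x59
clock 1: out=1, reg = 0xAC
clock 2: out=0, reg = 0xD6
clock 3: out=0, reg = 0xEB
clock 4: out=1, reg = 0xF5
clock 5: out=1, reg = 0x7A
clock 6: out=0, reg = 0x3D

0x3D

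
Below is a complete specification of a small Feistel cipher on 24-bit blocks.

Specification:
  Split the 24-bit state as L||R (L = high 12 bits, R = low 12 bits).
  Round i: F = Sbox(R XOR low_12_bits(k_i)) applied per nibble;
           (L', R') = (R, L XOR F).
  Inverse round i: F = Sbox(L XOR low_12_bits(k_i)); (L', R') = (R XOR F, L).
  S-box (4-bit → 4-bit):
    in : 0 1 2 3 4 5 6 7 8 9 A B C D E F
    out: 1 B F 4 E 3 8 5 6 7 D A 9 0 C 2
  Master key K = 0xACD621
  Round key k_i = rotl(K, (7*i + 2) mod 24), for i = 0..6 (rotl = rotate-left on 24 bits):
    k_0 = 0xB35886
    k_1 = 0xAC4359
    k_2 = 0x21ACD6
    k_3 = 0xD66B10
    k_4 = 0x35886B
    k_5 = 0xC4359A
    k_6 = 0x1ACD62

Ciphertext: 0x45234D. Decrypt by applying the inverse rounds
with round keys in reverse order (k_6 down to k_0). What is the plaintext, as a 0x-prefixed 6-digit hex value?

s_0 = ciphertext = 0x45234D
s_1 = InvRound(s_0, k_6) = 0x40C452
s_2 = InvRound(s_1, k_5) = 0xF2A40C
s_3 = InvRound(s_2, k_4) = 0x1E7F2A
s_4 = InvRound(s_3, k_3) = 0x20F1E7
s_5 = InvRound(s_4, k_2) = 0xDE020F
s_6 = InvRound(s_5, k_1) = 0xEA8DE0
s_7 = InvRound(s_6, k_0) = 0x51CEA8

0x51CEA8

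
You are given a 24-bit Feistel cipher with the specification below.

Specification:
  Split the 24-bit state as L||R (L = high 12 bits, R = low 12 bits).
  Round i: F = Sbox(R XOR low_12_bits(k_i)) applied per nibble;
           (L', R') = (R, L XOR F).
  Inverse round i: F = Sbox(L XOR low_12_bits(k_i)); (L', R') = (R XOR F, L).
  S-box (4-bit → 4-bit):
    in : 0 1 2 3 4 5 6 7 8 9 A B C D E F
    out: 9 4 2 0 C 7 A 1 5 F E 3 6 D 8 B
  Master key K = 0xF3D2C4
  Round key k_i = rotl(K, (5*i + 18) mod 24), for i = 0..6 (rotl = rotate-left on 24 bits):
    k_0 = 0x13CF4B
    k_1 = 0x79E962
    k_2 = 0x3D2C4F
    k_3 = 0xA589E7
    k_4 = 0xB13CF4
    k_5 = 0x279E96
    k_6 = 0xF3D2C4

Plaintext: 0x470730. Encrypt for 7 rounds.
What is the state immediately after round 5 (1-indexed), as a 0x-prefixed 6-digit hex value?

s_0 = plaintext = 0x470730
s_1 = Round(s_0, k_0) = 0x730163
s_2 = Round(s_1, k_1) = 0x1632A4
s_3 = Round(s_2, k_2) = 0x2A49E0
s_4 = Round(s_3, k_3) = 0x9E0B35
s_5 = Round(s_4, k_4) = 0xB35884
s_6 = Round(s_5, k_5) = 0x884177
s_7 = Round(s_6, k_6) = 0x1778B4

0xB35884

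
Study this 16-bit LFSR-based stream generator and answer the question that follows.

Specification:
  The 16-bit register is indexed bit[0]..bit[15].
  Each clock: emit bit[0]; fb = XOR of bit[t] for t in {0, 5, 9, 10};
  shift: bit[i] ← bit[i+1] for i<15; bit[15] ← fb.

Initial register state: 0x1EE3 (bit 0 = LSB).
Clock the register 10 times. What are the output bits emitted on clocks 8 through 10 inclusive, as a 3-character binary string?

101

reg_0 = 0x1EE3
clock 1: out=1, reg = 0x0F71
clock 2: out=1, reg = 0x07B8
clock 3: out=0, reg = 0x83DC
clock 4: out=0, reg = 0xC1EE
clock 5: out=0, reg = 0xE0F7
clock 6: out=1, reg = 0x707B
clock 7: out=1, reg = 0x383D
clock 8: out=1, reg = 0x1C1E
clock 9: out=0, reg = 0x8E0F
clock 10: out=1, reg = 0xC707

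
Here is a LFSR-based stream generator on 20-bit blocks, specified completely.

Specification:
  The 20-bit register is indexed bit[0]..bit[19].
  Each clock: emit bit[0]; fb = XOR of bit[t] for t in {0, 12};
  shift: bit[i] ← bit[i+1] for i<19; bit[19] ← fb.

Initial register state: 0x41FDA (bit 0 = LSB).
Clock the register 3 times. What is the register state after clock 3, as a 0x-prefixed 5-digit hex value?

reg_0 = 0x41FDA
clock 1: out=0, reg = 0xA0FED
clock 2: out=1, reg = 0xD07F6
clock 3: out=0, reg = 0x683FB

0x683FB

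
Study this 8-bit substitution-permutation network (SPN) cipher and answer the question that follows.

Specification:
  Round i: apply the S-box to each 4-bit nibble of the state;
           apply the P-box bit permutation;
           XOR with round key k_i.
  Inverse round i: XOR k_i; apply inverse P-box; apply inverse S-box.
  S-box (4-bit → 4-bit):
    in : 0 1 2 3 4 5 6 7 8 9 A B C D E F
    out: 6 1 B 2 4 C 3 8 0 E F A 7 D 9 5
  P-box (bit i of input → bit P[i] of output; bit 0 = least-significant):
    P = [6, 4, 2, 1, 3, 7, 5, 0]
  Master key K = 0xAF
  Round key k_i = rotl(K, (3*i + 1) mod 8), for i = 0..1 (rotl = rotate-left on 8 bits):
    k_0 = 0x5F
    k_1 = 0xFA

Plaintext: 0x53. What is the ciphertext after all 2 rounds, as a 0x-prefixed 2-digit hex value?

s_0 = plaintext = 0x53
s_1 = Round(s_0, k_0) = 0x6E
s_2 = Round(s_1, k_1) = 0x30

0x30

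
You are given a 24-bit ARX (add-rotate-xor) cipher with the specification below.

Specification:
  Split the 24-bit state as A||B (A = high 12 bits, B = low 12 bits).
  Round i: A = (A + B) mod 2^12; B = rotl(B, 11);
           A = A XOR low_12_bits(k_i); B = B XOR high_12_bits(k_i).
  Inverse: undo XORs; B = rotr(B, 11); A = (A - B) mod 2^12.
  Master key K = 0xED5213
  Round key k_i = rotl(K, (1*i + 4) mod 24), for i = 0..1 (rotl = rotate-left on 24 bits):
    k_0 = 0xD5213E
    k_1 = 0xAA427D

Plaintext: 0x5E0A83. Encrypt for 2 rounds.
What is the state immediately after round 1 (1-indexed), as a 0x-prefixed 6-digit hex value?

s_0 = plaintext = 0x5E0A83
s_1 = Round(s_0, k_0) = 0x15D013
s_2 = Round(s_1, k_1) = 0x30D2AD

0x15D013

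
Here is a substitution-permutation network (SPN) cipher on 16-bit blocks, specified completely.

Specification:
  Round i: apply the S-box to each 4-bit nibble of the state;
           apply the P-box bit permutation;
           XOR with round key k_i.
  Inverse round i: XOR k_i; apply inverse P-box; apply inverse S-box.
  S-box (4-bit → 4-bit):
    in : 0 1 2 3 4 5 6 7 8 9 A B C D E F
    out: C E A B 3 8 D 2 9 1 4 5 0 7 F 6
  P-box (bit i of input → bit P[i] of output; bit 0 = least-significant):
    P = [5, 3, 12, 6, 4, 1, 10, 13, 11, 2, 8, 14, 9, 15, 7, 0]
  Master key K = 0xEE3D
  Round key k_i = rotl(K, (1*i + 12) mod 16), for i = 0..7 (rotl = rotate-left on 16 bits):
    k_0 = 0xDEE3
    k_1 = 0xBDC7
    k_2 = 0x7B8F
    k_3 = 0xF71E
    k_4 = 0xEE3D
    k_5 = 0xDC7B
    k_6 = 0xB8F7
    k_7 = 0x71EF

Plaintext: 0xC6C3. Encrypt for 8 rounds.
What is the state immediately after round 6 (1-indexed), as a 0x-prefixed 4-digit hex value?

0x645C

s_0 = plaintext = 0xC6C3
s_1 = Round(s_0, k_0) = 0x978B
s_2 = Round(s_1, k_1) = 0x8FF3
s_3 = Round(s_2, k_2) = 0x7CE0
s_4 = Round(s_3, k_3) = 0x434C
s_5 = Round(s_4, k_4) = 0x242B
s_6 = Round(s_5, k_5) = 0x645C
s_7 = Round(s_6, k_6) = 0x9272
s_8 = Round(s_7, k_7) = 0x33A1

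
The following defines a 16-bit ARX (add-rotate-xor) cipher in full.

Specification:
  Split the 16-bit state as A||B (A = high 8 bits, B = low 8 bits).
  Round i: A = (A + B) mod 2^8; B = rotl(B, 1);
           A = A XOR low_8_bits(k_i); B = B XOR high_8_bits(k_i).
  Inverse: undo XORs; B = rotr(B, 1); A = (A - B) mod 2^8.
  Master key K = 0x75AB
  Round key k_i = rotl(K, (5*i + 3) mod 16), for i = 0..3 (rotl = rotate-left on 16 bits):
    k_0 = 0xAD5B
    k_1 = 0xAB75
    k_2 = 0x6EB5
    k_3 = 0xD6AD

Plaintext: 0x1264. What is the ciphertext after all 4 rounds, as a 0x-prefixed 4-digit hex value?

s_0 = plaintext = 0x1264
s_1 = Round(s_0, k_0) = 0x2D65
s_2 = Round(s_1, k_1) = 0xE761
s_3 = Round(s_2, k_2) = 0xFDAC
s_4 = Round(s_3, k_3) = 0x048F

0x048F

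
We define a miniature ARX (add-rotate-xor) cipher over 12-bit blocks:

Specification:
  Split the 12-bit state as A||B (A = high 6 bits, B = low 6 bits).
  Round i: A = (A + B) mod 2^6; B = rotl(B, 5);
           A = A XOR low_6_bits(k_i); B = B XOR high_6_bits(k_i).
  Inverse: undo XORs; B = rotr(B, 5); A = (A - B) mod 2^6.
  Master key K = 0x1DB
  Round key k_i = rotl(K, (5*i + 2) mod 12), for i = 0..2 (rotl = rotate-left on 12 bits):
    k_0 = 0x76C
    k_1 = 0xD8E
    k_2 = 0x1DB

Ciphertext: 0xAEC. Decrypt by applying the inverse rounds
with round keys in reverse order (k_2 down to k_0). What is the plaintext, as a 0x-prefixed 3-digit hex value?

s_0 = ciphertext = 0xAEC
s_1 = InvRound(s_0, k_2) = 0x657
s_2 = InvRound(s_1, k_1) = 0x503
s_3 = InvRound(s_2, k_0) = 0xF3C

0xF3C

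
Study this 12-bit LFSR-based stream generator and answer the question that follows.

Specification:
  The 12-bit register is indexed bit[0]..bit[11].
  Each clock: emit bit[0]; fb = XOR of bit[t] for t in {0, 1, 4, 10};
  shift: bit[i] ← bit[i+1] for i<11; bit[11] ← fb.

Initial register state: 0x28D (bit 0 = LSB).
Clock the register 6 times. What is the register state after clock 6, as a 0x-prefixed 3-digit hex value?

0x7CA

reg_0 = 0x28D
clock 1: out=1, reg = 0x946
clock 2: out=0, reg = 0xCA3
clock 3: out=1, reg = 0xE51
clock 4: out=1, reg = 0xF28
clock 5: out=0, reg = 0xF94
clock 6: out=0, reg = 0x7CA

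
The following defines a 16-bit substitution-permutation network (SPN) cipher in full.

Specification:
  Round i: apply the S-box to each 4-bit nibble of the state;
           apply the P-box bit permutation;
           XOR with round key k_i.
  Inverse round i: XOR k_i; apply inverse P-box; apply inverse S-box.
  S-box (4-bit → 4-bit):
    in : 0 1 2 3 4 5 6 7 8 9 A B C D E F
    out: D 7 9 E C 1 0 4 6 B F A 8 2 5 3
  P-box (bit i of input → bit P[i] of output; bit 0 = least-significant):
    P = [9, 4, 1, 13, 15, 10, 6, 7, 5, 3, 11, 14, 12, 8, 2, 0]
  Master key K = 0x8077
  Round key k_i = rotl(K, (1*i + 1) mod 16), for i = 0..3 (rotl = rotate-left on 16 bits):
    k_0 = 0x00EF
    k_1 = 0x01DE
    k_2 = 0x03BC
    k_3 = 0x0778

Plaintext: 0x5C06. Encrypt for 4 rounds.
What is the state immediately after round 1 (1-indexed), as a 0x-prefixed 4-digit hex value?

0xD02F

s_0 = plaintext = 0x5C06
s_1 = Round(s_0, k_0) = 0xD02F
s_2 = Round(s_1, k_1) = 0xCA6E
s_3 = Round(s_2, k_2) = 0x4997
s_4 = Round(s_3, k_3) = 0xC3D7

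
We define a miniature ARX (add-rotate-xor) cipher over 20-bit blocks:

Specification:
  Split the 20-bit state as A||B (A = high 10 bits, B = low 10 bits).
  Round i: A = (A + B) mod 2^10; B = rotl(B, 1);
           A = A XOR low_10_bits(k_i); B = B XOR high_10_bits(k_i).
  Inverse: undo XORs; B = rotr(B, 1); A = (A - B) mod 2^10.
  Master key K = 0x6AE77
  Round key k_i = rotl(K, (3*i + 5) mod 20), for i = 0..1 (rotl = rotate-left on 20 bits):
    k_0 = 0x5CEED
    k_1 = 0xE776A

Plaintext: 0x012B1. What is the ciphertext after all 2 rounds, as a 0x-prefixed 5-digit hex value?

s_0 = plaintext = 0x012B1
s_1 = Round(s_0, k_0) = 0x16010
s_2 = Round(s_1, k_1) = 0xC0BBD

0xC0BBD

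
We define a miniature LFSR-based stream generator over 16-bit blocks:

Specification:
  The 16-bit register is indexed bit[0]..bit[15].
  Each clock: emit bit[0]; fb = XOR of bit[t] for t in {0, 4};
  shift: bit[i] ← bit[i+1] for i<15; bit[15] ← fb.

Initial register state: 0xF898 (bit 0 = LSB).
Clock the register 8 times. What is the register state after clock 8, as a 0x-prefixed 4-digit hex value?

reg_0 = 0xF898
clock 1: out=0, reg = 0xFC4C
clock 2: out=0, reg = 0x7E26
clock 3: out=0, reg = 0x3F13
clock 4: out=1, reg = 0x1F89
clock 5: out=1, reg = 0x8FC4
clock 6: out=0, reg = 0x47E2
clock 7: out=0, reg = 0x23F1
clock 8: out=1, reg = 0x11F8

0x11F8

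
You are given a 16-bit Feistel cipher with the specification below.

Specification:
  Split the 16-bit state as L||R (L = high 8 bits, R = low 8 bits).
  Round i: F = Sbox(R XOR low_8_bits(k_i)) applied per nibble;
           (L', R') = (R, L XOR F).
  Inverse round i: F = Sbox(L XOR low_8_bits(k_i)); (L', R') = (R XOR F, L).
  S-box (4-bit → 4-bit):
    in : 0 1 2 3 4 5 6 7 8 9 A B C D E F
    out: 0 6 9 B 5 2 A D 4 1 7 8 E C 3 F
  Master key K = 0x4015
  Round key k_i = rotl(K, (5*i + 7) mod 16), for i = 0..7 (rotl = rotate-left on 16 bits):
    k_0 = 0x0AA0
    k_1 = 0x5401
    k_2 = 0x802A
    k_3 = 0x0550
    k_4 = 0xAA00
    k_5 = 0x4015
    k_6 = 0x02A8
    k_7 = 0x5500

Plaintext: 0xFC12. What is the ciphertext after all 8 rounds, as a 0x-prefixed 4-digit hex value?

0x26A6

s_0 = plaintext = 0xFC12
s_1 = Round(s_0, k_0) = 0x1275
s_2 = Round(s_1, k_1) = 0x75C7
s_3 = Round(s_2, k_2) = 0xC749
s_4 = Round(s_3, k_3) = 0x49A6
s_5 = Round(s_4, k_4) = 0xA633
s_6 = Round(s_5, k_5) = 0x333C
s_7 = Round(s_6, k_6) = 0x3C26
s_8 = Round(s_7, k_7) = 0x26A6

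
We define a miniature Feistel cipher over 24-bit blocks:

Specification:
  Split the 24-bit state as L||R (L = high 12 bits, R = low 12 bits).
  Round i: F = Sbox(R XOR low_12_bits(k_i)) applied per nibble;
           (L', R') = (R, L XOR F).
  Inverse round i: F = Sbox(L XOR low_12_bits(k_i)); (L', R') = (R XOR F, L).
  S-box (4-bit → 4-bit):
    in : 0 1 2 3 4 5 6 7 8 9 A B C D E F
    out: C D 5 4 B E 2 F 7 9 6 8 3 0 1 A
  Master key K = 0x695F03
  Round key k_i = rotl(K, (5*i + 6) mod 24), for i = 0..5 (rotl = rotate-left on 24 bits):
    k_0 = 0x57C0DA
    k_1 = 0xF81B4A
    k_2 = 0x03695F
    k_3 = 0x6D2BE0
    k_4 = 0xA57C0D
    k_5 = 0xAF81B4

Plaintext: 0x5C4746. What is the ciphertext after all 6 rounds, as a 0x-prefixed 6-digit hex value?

0x9783D4

s_0 = plaintext = 0x5C4746
s_1 = Round(s_0, k_0) = 0x746A57
s_2 = Round(s_1, k_1) = 0xA57A96
s_3 = Round(s_2, k_2) = 0xA96E6E
s_4 = Round(s_3, k_3) = 0xE6E4E7
s_5 = Round(s_4, k_4) = 0x4E7978
s_6 = Round(s_5, k_5) = 0x9783D4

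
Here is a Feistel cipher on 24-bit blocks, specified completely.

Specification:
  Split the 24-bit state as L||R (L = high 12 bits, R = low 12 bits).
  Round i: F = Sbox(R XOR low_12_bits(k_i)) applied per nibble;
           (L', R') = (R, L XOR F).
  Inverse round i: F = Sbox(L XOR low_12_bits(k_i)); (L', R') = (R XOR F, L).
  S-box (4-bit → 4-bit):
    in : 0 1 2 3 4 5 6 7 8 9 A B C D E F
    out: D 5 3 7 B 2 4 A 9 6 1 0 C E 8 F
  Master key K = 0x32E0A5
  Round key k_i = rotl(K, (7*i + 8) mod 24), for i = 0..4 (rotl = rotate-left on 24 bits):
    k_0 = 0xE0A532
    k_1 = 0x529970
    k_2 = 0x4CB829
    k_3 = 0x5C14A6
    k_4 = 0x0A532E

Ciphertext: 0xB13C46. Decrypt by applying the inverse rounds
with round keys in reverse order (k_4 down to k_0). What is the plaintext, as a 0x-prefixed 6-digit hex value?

s_0 = ciphertext = 0xB13C46
s_1 = InvRound(s_0, k_4) = 0x538B13
s_2 = InvRound(s_1, k_3) = 0xE7B538
s_3 = InvRound(s_2, k_2) = 0x11BE7B
s_4 = InvRound(s_3, k_1) = 0x73B11B
s_5 = InvRound(s_4, k_0) = 0x2CD73B

0x2CD73B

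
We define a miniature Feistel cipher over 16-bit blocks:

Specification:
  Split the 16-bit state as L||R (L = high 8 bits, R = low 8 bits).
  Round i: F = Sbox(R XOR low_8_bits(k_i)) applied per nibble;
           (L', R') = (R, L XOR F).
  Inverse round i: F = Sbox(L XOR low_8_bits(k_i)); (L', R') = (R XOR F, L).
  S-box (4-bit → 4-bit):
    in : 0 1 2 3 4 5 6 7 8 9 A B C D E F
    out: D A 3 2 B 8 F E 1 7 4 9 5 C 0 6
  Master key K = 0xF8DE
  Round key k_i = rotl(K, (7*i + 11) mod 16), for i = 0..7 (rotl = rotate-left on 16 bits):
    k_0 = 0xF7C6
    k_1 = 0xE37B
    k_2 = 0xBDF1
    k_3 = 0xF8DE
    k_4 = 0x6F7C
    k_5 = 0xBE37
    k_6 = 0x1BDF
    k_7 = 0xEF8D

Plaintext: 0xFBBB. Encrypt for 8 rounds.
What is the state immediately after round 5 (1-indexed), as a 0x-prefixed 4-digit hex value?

0xC81A

s_0 = plaintext = 0xFBBB
s_1 = Round(s_0, k_0) = 0xBB17
s_2 = Round(s_1, k_1) = 0x174E
s_3 = Round(s_2, k_2) = 0x4E81
s_4 = Round(s_3, k_3) = 0x81C8
s_5 = Round(s_4, k_4) = 0xC81A
s_6 = Round(s_5, k_5) = 0x1AF4
s_7 = Round(s_6, k_6) = 0xF423
s_8 = Round(s_7, k_7) = 0x23B4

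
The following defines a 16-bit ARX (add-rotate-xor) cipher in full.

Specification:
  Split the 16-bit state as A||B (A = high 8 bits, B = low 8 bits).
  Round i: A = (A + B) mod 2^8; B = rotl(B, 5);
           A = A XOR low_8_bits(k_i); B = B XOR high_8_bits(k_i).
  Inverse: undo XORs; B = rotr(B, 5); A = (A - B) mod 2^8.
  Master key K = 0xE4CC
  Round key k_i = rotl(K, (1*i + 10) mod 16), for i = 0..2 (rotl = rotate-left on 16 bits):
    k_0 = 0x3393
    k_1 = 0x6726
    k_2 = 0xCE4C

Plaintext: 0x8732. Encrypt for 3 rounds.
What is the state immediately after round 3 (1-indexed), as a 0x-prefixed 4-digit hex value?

0xCEF7

s_0 = plaintext = 0x8732
s_1 = Round(s_0, k_0) = 0x2A75
s_2 = Round(s_1, k_1) = 0xB9C9
s_3 = Round(s_2, k_2) = 0xCEF7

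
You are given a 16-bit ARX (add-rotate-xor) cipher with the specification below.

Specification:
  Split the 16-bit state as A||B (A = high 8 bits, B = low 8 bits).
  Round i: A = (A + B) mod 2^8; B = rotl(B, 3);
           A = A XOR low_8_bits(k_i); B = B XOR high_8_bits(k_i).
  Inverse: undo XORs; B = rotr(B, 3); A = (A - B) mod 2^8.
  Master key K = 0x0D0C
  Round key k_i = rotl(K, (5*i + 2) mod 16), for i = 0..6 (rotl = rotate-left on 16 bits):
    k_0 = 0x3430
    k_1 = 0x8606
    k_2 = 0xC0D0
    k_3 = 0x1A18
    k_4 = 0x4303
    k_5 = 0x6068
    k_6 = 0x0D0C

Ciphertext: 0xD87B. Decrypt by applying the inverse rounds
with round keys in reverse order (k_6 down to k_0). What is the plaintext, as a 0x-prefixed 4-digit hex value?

s_0 = ciphertext = 0xD87B
s_1 = InvRound(s_0, k_6) = 0x06CE
s_2 = InvRound(s_1, k_5) = 0x99D5
s_3 = InvRound(s_2, k_4) = 0xC8D2
s_4 = InvRound(s_3, k_3) = 0xB719
s_5 = InvRound(s_4, k_2) = 0x2C3B
s_6 = InvRound(s_5, k_1) = 0x73B7
s_7 = InvRound(s_6, k_0) = 0xD370

0xD370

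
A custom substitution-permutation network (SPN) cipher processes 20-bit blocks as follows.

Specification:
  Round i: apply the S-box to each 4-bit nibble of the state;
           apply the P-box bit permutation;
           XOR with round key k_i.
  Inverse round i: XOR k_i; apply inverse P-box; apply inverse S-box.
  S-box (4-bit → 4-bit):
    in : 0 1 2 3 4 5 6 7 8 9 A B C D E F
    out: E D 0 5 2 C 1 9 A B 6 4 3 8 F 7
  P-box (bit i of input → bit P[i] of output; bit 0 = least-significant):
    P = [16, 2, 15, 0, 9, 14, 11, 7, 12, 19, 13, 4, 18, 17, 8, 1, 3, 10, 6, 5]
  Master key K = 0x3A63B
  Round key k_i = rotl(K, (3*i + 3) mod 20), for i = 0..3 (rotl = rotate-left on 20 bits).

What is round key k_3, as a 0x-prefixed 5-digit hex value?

K = 0x3A63B
k_0 = rotl(K, (3*0+3) mod 20) = rotl(K, 3) = 0xD31D9
k_1 = rotl(K, (3*1+3) mod 20) = rotl(K, 6) = 0x98ECE
k_2 = rotl(K, (3*2+3) mod 20) = rotl(K, 9) = 0xC7674
k_3 = rotl(K, (3*3+3) mod 20) = rotl(K, 12) = 0x3B3A6

0x3B3A6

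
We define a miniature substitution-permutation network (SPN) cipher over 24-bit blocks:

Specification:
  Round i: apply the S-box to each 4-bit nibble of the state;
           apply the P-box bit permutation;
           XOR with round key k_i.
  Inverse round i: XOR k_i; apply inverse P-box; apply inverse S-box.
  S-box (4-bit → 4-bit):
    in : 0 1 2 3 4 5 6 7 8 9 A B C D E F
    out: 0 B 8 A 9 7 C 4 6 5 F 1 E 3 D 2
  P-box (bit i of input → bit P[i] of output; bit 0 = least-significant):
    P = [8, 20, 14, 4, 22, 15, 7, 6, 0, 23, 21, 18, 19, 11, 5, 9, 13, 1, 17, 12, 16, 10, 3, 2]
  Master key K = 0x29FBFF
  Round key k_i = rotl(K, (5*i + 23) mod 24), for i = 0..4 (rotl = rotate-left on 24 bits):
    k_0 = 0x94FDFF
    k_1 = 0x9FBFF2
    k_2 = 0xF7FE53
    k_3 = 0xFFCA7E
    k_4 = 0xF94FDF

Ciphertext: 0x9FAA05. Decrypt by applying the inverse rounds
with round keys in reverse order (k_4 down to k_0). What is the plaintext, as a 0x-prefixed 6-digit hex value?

s_0 = ciphertext = 0x9FAA05
s_1 = InvRound(s_0, k_4) = 0x8506AE
s_2 = InvRound(s_1, k_3) = 0xF7D7AC
s_3 = InvRound(s_2, k_2) = 0x6D8B64
s_4 = InvRound(s_3, k_1) = 0x3A0893
s_5 = InvRound(s_4, k_0) = 0xCE9C39

0xCE9C39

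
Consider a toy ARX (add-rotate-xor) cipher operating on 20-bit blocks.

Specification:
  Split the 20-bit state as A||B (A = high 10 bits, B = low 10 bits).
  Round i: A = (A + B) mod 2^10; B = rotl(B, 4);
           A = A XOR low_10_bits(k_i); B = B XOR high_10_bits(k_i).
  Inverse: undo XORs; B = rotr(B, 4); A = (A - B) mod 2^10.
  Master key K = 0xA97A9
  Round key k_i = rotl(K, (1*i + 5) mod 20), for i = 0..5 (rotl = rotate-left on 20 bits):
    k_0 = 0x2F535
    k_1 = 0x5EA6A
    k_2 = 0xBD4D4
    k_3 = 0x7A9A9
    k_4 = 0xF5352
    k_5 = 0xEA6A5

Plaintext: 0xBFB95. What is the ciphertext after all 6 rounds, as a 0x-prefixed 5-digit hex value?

0x3AC3E

s_0 = plaintext = 0xBFB95
s_1 = Round(s_0, k_0) = 0xE99E3
s_2 = Round(s_1, k_1) = 0xF8F4D
s_3 = Round(s_2, k_2) = 0xF9228
s_4 = Round(s_3, k_3) = 0xE9762
s_5 = Round(s_4, k_4) = 0x155F9
s_6 = Round(s_5, k_5) = 0x3AC3E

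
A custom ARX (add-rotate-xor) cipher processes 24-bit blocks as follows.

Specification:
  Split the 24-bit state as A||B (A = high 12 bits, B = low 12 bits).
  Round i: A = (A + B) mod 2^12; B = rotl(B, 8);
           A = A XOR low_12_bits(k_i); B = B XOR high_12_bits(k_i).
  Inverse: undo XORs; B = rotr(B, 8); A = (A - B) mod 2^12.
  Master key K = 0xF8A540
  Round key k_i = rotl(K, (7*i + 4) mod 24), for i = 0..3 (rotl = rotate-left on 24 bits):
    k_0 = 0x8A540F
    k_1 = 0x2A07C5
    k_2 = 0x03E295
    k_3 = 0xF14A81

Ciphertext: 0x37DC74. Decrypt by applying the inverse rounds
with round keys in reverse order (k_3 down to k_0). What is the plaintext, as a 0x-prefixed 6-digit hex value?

0xAAEC4F

s_0 = ciphertext = 0x37DC74
s_1 = InvRound(s_0, k_3) = 0x3F9603
s_2 = InvRound(s_1, k_2) = 0xD963D6
s_3 = InvRound(s_2, k_1) = 0x2F2761
s_4 = InvRound(s_3, k_0) = 0xAAEC4F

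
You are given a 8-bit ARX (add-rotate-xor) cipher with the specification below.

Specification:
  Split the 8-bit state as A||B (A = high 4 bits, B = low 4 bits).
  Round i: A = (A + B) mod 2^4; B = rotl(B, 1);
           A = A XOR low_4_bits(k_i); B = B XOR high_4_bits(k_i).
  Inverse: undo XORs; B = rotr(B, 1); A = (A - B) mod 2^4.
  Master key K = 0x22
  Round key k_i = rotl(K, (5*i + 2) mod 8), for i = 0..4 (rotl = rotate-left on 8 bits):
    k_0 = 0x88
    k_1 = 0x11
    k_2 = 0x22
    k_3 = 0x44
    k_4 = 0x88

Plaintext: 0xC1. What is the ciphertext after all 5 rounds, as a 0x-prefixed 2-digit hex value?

0x7A

s_0 = plaintext = 0xC1
s_1 = Round(s_0, k_0) = 0x5A
s_2 = Round(s_1, k_1) = 0xE4
s_3 = Round(s_2, k_2) = 0x0A
s_4 = Round(s_3, k_3) = 0xE1
s_5 = Round(s_4, k_4) = 0x7A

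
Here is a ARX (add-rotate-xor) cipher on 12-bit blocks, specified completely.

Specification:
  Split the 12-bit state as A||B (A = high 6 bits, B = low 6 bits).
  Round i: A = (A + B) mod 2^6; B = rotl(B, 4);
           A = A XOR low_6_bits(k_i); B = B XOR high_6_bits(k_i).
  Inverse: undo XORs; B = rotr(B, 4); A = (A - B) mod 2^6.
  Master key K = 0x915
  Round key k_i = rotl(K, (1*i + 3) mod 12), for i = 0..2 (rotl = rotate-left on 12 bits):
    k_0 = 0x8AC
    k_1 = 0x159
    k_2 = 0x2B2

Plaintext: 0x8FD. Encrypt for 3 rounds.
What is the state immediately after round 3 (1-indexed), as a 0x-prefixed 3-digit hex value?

0x62C

s_0 = plaintext = 0x8FD
s_1 = Round(s_0, k_0) = 0x33D
s_2 = Round(s_1, k_1) = 0x41A
s_3 = Round(s_2, k_2) = 0x62C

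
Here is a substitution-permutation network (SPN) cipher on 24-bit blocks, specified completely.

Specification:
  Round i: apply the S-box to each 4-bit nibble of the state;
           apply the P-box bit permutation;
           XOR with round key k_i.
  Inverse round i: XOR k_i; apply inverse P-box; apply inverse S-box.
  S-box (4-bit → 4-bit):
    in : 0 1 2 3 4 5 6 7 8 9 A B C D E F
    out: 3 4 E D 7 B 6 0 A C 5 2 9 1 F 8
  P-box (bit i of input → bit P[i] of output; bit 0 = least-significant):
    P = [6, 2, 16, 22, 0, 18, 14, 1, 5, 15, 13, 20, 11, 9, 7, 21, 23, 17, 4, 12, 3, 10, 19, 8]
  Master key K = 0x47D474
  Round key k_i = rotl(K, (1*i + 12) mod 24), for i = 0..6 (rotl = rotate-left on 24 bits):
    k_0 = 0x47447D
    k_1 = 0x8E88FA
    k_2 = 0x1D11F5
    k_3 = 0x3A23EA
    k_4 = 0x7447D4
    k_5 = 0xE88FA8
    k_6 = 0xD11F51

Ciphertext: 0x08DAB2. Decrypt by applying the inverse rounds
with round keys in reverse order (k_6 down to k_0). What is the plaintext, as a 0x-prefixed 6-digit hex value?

0xB557E8

s_0 = ciphertext = 0x08DAB2
s_1 = InvRound(s_0, k_6) = 0x2D1533
s_2 = InvRound(s_1, k_5) = 0xD34B59
s_3 = InvRound(s_2, k_4) = 0x003706
s_4 = InvRound(s_3, k_3) = 0x489C70
s_5 = InvRound(s_4, k_2) = 0x87A802
s_6 = InvRound(s_5, k_1) = 0xA11A7A
s_7 = InvRound(s_6, k_0) = 0xB557E8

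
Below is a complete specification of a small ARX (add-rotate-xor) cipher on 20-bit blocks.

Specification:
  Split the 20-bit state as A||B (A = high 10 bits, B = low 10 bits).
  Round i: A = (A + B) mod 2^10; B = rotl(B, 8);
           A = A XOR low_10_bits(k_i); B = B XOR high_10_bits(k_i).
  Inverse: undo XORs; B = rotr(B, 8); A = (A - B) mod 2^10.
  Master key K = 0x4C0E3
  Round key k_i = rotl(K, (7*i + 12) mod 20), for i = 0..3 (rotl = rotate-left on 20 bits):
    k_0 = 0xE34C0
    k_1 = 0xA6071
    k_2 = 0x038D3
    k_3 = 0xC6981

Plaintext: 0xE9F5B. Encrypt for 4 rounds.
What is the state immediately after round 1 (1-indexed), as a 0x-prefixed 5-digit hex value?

0xF085B

s_0 = plaintext = 0xE9F5B
s_1 = Round(s_0, k_0) = 0xF085B
s_2 = Round(s_1, k_1) = 0x1B18E
s_3 = Round(s_2, k_2) = 0x4A66D
s_4 = Round(s_3, k_3) = 0x85E81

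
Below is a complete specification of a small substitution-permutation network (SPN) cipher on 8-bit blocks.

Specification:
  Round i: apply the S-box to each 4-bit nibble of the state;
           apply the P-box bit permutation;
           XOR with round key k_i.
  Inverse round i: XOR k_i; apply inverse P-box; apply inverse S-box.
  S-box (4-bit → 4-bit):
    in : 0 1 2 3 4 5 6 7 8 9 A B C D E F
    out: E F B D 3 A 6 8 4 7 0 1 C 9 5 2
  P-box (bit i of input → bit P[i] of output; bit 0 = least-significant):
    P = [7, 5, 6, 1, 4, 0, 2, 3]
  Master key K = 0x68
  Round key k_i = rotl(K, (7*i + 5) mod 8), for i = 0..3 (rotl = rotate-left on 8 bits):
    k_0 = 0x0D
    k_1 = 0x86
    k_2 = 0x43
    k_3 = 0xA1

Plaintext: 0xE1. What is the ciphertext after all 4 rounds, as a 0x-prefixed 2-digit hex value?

s_0 = plaintext = 0xE1
s_1 = Round(s_0, k_0) = 0xFB
s_2 = Round(s_1, k_1) = 0x07
s_3 = Round(s_2, k_2) = 0x4C
s_4 = Round(s_3, k_3) = 0xF2

0xF2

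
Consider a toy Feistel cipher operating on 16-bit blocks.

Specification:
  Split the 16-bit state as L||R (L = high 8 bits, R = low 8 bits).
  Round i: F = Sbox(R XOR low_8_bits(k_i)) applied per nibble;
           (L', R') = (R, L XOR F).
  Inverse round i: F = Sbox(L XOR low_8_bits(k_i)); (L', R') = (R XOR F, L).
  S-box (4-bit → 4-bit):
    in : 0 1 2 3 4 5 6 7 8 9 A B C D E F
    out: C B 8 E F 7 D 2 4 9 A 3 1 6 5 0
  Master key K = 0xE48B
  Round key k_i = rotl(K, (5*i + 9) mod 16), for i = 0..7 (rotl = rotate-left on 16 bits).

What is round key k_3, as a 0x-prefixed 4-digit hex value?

K = 0xE48B
k_0 = rotl(K, (5*0+9) mod 16) = rotl(K, 9) = 0x17C9
k_1 = rotl(K, (5*1+9) mod 16) = rotl(K, 14) = 0xF922
k_2 = rotl(K, (5*2+9) mod 16) = rotl(K, 3) = 0x245F
k_3 = rotl(K, (5*3+9) mod 16) = rotl(K, 8) = 0x8BE4

0x8BE4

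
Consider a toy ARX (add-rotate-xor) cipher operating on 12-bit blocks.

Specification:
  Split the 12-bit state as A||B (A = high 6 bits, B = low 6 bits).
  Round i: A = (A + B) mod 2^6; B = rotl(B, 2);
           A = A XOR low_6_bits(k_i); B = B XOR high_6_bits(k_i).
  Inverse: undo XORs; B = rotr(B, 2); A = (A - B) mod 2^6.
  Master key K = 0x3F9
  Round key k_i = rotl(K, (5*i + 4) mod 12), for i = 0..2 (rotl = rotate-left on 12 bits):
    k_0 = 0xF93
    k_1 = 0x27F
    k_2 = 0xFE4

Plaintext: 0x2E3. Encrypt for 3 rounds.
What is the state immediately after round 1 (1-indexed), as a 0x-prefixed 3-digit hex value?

0xF70

s_0 = plaintext = 0x2E3
s_1 = Round(s_0, k_0) = 0xF70
s_2 = Round(s_1, k_1) = 0x48A
s_3 = Round(s_2, k_2) = 0xE17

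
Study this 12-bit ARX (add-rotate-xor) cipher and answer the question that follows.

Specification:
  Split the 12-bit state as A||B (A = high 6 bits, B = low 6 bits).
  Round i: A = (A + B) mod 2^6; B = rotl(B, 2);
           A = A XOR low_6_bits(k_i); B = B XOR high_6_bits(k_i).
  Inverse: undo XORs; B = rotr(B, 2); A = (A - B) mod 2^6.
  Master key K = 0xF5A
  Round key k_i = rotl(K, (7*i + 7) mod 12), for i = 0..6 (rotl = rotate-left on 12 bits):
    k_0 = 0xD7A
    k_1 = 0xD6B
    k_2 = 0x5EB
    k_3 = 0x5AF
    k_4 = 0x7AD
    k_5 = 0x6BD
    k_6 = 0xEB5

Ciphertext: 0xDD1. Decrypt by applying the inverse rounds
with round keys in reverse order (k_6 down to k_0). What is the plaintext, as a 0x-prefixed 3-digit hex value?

s_0 = ciphertext = 0xDD1
s_1 = InvRound(s_0, k_6) = 0x23A
s_2 = InvRound(s_1, k_5) = 0xB48
s_3 = InvRound(s_2, k_4) = 0x6E5
s_4 = InvRound(s_3, k_3) = 0xE3C
s_5 = InvRound(s_4, k_2) = 0x67A
s_6 = InvRound(s_5, k_1) = 0xFF3
s_7 = InvRound(s_6, k_0) = 0x921

0x921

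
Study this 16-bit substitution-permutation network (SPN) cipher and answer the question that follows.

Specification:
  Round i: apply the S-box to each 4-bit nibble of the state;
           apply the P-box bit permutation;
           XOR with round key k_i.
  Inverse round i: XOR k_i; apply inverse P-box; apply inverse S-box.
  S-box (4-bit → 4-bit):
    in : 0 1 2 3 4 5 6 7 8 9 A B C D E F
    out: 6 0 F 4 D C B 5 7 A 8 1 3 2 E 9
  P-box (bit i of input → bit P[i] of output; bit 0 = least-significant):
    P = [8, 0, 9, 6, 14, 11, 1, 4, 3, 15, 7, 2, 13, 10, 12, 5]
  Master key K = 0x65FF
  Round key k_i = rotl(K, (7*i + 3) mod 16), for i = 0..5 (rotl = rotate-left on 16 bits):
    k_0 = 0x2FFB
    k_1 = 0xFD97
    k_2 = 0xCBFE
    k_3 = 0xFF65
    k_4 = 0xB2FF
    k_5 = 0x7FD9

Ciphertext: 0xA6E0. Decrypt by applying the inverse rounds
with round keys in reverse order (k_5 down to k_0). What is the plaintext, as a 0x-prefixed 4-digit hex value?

0x7BBA

s_0 = ciphertext = 0xA6E0
s_1 = InvRound(s_0, k_5) = 0x5C6C
s_2 = InvRound(s_1, k_4) = 0xC020
s_3 = InvRound(s_2, k_3) = 0x8AD2
s_4 = InvRound(s_3, k_2) = 0xAFBB
s_5 = InvRound(s_4, k_1) = 0x5FB3
s_6 = InvRound(s_5, k_0) = 0x7BBA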